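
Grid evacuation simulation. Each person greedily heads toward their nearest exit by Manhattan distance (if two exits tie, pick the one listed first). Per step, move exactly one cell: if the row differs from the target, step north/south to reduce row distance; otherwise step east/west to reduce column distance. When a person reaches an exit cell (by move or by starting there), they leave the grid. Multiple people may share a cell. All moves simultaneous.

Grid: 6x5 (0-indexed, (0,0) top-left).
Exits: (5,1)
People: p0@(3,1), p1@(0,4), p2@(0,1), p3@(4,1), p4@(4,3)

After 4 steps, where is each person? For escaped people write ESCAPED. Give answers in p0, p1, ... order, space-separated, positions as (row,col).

Step 1: p0:(3,1)->(4,1) | p1:(0,4)->(1,4) | p2:(0,1)->(1,1) | p3:(4,1)->(5,1)->EXIT | p4:(4,3)->(5,3)
Step 2: p0:(4,1)->(5,1)->EXIT | p1:(1,4)->(2,4) | p2:(1,1)->(2,1) | p3:escaped | p4:(5,3)->(5,2)
Step 3: p0:escaped | p1:(2,4)->(3,4) | p2:(2,1)->(3,1) | p3:escaped | p4:(5,2)->(5,1)->EXIT
Step 4: p0:escaped | p1:(3,4)->(4,4) | p2:(3,1)->(4,1) | p3:escaped | p4:escaped

ESCAPED (4,4) (4,1) ESCAPED ESCAPED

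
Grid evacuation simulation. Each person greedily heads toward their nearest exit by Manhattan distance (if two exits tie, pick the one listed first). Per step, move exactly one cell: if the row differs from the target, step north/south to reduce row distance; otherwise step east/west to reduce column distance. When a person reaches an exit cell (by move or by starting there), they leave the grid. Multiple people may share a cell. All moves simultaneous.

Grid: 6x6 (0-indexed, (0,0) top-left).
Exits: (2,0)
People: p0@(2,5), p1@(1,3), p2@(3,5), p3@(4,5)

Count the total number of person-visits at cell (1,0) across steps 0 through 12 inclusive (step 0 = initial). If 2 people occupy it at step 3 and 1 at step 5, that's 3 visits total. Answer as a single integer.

Step 0: p0@(2,5) p1@(1,3) p2@(3,5) p3@(4,5) -> at (1,0): 0 [-], cum=0
Step 1: p0@(2,4) p1@(2,3) p2@(2,5) p3@(3,5) -> at (1,0): 0 [-], cum=0
Step 2: p0@(2,3) p1@(2,2) p2@(2,4) p3@(2,5) -> at (1,0): 0 [-], cum=0
Step 3: p0@(2,2) p1@(2,1) p2@(2,3) p3@(2,4) -> at (1,0): 0 [-], cum=0
Step 4: p0@(2,1) p1@ESC p2@(2,2) p3@(2,3) -> at (1,0): 0 [-], cum=0
Step 5: p0@ESC p1@ESC p2@(2,1) p3@(2,2) -> at (1,0): 0 [-], cum=0
Step 6: p0@ESC p1@ESC p2@ESC p3@(2,1) -> at (1,0): 0 [-], cum=0
Step 7: p0@ESC p1@ESC p2@ESC p3@ESC -> at (1,0): 0 [-], cum=0
Total visits = 0

Answer: 0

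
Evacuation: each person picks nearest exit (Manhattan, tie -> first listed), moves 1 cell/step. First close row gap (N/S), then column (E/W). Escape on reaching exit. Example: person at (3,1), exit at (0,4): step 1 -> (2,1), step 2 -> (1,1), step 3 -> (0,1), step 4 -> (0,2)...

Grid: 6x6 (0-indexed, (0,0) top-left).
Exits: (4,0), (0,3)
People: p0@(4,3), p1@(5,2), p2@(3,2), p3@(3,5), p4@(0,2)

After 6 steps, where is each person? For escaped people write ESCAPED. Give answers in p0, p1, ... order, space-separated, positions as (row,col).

Step 1: p0:(4,3)->(4,2) | p1:(5,2)->(4,2) | p2:(3,2)->(4,2) | p3:(3,5)->(2,5) | p4:(0,2)->(0,3)->EXIT
Step 2: p0:(4,2)->(4,1) | p1:(4,2)->(4,1) | p2:(4,2)->(4,1) | p3:(2,5)->(1,5) | p4:escaped
Step 3: p0:(4,1)->(4,0)->EXIT | p1:(4,1)->(4,0)->EXIT | p2:(4,1)->(4,0)->EXIT | p3:(1,5)->(0,5) | p4:escaped
Step 4: p0:escaped | p1:escaped | p2:escaped | p3:(0,5)->(0,4) | p4:escaped
Step 5: p0:escaped | p1:escaped | p2:escaped | p3:(0,4)->(0,3)->EXIT | p4:escaped

ESCAPED ESCAPED ESCAPED ESCAPED ESCAPED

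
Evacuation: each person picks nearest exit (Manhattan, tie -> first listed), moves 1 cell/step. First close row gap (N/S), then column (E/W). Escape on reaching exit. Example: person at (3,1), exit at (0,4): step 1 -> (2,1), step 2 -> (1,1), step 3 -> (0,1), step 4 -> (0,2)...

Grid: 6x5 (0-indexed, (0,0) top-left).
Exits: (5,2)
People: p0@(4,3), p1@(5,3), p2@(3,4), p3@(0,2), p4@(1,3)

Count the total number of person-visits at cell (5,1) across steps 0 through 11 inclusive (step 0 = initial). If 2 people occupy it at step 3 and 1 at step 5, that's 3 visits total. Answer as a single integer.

Step 0: p0@(4,3) p1@(5,3) p2@(3,4) p3@(0,2) p4@(1,3) -> at (5,1): 0 [-], cum=0
Step 1: p0@(5,3) p1@ESC p2@(4,4) p3@(1,2) p4@(2,3) -> at (5,1): 0 [-], cum=0
Step 2: p0@ESC p1@ESC p2@(5,4) p3@(2,2) p4@(3,3) -> at (5,1): 0 [-], cum=0
Step 3: p0@ESC p1@ESC p2@(5,3) p3@(3,2) p4@(4,3) -> at (5,1): 0 [-], cum=0
Step 4: p0@ESC p1@ESC p2@ESC p3@(4,2) p4@(5,3) -> at (5,1): 0 [-], cum=0
Step 5: p0@ESC p1@ESC p2@ESC p3@ESC p4@ESC -> at (5,1): 0 [-], cum=0
Total visits = 0

Answer: 0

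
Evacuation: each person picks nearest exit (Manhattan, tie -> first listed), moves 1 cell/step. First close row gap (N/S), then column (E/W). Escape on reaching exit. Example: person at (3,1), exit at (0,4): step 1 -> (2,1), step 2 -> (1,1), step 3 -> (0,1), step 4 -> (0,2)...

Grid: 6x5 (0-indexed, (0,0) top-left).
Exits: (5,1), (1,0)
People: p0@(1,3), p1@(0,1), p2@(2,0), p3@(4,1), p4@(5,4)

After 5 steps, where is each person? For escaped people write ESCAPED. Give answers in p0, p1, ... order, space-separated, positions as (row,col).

Step 1: p0:(1,3)->(1,2) | p1:(0,1)->(1,1) | p2:(2,0)->(1,0)->EXIT | p3:(4,1)->(5,1)->EXIT | p4:(5,4)->(5,3)
Step 2: p0:(1,2)->(1,1) | p1:(1,1)->(1,0)->EXIT | p2:escaped | p3:escaped | p4:(5,3)->(5,2)
Step 3: p0:(1,1)->(1,0)->EXIT | p1:escaped | p2:escaped | p3:escaped | p4:(5,2)->(5,1)->EXIT

ESCAPED ESCAPED ESCAPED ESCAPED ESCAPED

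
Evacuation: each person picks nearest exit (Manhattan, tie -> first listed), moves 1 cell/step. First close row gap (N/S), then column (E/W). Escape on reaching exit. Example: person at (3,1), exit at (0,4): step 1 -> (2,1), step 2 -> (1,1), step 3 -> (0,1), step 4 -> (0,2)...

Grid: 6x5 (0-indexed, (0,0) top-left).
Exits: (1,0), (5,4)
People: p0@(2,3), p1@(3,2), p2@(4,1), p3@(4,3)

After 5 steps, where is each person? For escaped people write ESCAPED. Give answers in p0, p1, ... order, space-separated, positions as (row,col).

Step 1: p0:(2,3)->(1,3) | p1:(3,2)->(2,2) | p2:(4,1)->(3,1) | p3:(4,3)->(5,3)
Step 2: p0:(1,3)->(1,2) | p1:(2,2)->(1,2) | p2:(3,1)->(2,1) | p3:(5,3)->(5,4)->EXIT
Step 3: p0:(1,2)->(1,1) | p1:(1,2)->(1,1) | p2:(2,1)->(1,1) | p3:escaped
Step 4: p0:(1,1)->(1,0)->EXIT | p1:(1,1)->(1,0)->EXIT | p2:(1,1)->(1,0)->EXIT | p3:escaped

ESCAPED ESCAPED ESCAPED ESCAPED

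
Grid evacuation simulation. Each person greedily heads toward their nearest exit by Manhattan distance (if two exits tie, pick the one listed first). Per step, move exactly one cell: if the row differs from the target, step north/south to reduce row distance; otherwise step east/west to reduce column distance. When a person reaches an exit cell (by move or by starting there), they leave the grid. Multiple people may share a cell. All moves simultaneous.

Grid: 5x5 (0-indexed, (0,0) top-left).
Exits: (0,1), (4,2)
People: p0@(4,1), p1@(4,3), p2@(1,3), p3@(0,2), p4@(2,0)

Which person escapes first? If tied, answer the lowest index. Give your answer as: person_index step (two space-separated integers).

Answer: 0 1

Derivation:
Step 1: p0:(4,1)->(4,2)->EXIT | p1:(4,3)->(4,2)->EXIT | p2:(1,3)->(0,3) | p3:(0,2)->(0,1)->EXIT | p4:(2,0)->(1,0)
Step 2: p0:escaped | p1:escaped | p2:(0,3)->(0,2) | p3:escaped | p4:(1,0)->(0,0)
Step 3: p0:escaped | p1:escaped | p2:(0,2)->(0,1)->EXIT | p3:escaped | p4:(0,0)->(0,1)->EXIT
Exit steps: [1, 1, 3, 1, 3]
First to escape: p0 at step 1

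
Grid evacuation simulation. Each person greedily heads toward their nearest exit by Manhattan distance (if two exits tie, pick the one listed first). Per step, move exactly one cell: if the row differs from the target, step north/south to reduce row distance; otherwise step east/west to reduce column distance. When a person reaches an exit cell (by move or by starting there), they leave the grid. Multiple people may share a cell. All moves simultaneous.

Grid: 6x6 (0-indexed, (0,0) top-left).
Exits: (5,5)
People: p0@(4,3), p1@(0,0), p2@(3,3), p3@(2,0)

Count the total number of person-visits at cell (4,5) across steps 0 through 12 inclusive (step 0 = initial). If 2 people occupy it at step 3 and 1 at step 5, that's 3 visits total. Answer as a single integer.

Answer: 0

Derivation:
Step 0: p0@(4,3) p1@(0,0) p2@(3,3) p3@(2,0) -> at (4,5): 0 [-], cum=0
Step 1: p0@(5,3) p1@(1,0) p2@(4,3) p3@(3,0) -> at (4,5): 0 [-], cum=0
Step 2: p0@(5,4) p1@(2,0) p2@(5,3) p3@(4,0) -> at (4,5): 0 [-], cum=0
Step 3: p0@ESC p1@(3,0) p2@(5,4) p3@(5,0) -> at (4,5): 0 [-], cum=0
Step 4: p0@ESC p1@(4,0) p2@ESC p3@(5,1) -> at (4,5): 0 [-], cum=0
Step 5: p0@ESC p1@(5,0) p2@ESC p3@(5,2) -> at (4,5): 0 [-], cum=0
Step 6: p0@ESC p1@(5,1) p2@ESC p3@(5,3) -> at (4,5): 0 [-], cum=0
Step 7: p0@ESC p1@(5,2) p2@ESC p3@(5,4) -> at (4,5): 0 [-], cum=0
Step 8: p0@ESC p1@(5,3) p2@ESC p3@ESC -> at (4,5): 0 [-], cum=0
Step 9: p0@ESC p1@(5,4) p2@ESC p3@ESC -> at (4,5): 0 [-], cum=0
Step 10: p0@ESC p1@ESC p2@ESC p3@ESC -> at (4,5): 0 [-], cum=0
Total visits = 0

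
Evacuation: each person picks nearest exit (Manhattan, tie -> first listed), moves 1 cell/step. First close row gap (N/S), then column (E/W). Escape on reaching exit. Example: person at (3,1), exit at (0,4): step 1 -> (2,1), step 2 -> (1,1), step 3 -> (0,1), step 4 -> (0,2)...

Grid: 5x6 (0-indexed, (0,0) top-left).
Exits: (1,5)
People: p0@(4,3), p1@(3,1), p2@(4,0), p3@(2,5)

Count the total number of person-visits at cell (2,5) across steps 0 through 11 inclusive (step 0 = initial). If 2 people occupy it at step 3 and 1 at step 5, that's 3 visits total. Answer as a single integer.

Step 0: p0@(4,3) p1@(3,1) p2@(4,0) p3@(2,5) -> at (2,5): 1 [p3], cum=1
Step 1: p0@(3,3) p1@(2,1) p2@(3,0) p3@ESC -> at (2,5): 0 [-], cum=1
Step 2: p0@(2,3) p1@(1,1) p2@(2,0) p3@ESC -> at (2,5): 0 [-], cum=1
Step 3: p0@(1,3) p1@(1,2) p2@(1,0) p3@ESC -> at (2,5): 0 [-], cum=1
Step 4: p0@(1,4) p1@(1,3) p2@(1,1) p3@ESC -> at (2,5): 0 [-], cum=1
Step 5: p0@ESC p1@(1,4) p2@(1,2) p3@ESC -> at (2,5): 0 [-], cum=1
Step 6: p0@ESC p1@ESC p2@(1,3) p3@ESC -> at (2,5): 0 [-], cum=1
Step 7: p0@ESC p1@ESC p2@(1,4) p3@ESC -> at (2,5): 0 [-], cum=1
Step 8: p0@ESC p1@ESC p2@ESC p3@ESC -> at (2,5): 0 [-], cum=1
Total visits = 1

Answer: 1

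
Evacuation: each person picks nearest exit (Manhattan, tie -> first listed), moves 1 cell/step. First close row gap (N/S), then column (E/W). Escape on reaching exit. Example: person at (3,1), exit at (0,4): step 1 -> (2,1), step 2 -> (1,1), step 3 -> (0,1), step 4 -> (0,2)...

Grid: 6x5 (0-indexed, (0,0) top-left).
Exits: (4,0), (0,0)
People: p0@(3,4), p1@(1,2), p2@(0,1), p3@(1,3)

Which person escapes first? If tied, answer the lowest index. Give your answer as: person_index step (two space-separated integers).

Step 1: p0:(3,4)->(4,4) | p1:(1,2)->(0,2) | p2:(0,1)->(0,0)->EXIT | p3:(1,3)->(0,3)
Step 2: p0:(4,4)->(4,3) | p1:(0,2)->(0,1) | p2:escaped | p3:(0,3)->(0,2)
Step 3: p0:(4,3)->(4,2) | p1:(0,1)->(0,0)->EXIT | p2:escaped | p3:(0,2)->(0,1)
Step 4: p0:(4,2)->(4,1) | p1:escaped | p2:escaped | p3:(0,1)->(0,0)->EXIT
Step 5: p0:(4,1)->(4,0)->EXIT | p1:escaped | p2:escaped | p3:escaped
Exit steps: [5, 3, 1, 4]
First to escape: p2 at step 1

Answer: 2 1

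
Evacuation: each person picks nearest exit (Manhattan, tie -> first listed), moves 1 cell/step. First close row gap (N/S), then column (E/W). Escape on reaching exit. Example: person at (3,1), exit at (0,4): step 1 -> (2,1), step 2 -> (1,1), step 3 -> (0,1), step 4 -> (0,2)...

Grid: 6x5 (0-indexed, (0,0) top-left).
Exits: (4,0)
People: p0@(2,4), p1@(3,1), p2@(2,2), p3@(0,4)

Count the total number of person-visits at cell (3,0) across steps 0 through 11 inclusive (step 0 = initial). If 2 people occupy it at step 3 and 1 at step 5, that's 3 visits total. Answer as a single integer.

Answer: 0

Derivation:
Step 0: p0@(2,4) p1@(3,1) p2@(2,2) p3@(0,4) -> at (3,0): 0 [-], cum=0
Step 1: p0@(3,4) p1@(4,1) p2@(3,2) p3@(1,4) -> at (3,0): 0 [-], cum=0
Step 2: p0@(4,4) p1@ESC p2@(4,2) p3@(2,4) -> at (3,0): 0 [-], cum=0
Step 3: p0@(4,3) p1@ESC p2@(4,1) p3@(3,4) -> at (3,0): 0 [-], cum=0
Step 4: p0@(4,2) p1@ESC p2@ESC p3@(4,4) -> at (3,0): 0 [-], cum=0
Step 5: p0@(4,1) p1@ESC p2@ESC p3@(4,3) -> at (3,0): 0 [-], cum=0
Step 6: p0@ESC p1@ESC p2@ESC p3@(4,2) -> at (3,0): 0 [-], cum=0
Step 7: p0@ESC p1@ESC p2@ESC p3@(4,1) -> at (3,0): 0 [-], cum=0
Step 8: p0@ESC p1@ESC p2@ESC p3@ESC -> at (3,0): 0 [-], cum=0
Total visits = 0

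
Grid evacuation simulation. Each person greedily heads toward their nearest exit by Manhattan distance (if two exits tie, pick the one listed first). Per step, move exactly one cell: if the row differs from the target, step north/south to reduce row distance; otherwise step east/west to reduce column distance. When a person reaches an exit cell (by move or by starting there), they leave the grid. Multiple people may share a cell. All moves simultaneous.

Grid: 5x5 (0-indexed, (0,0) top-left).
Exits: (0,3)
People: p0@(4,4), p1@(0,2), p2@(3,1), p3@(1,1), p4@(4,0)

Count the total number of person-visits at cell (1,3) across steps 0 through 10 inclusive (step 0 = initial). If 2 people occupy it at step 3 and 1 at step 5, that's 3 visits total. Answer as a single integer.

Answer: 0

Derivation:
Step 0: p0@(4,4) p1@(0,2) p2@(3,1) p3@(1,1) p4@(4,0) -> at (1,3): 0 [-], cum=0
Step 1: p0@(3,4) p1@ESC p2@(2,1) p3@(0,1) p4@(3,0) -> at (1,3): 0 [-], cum=0
Step 2: p0@(2,4) p1@ESC p2@(1,1) p3@(0,2) p4@(2,0) -> at (1,3): 0 [-], cum=0
Step 3: p0@(1,4) p1@ESC p2@(0,1) p3@ESC p4@(1,0) -> at (1,3): 0 [-], cum=0
Step 4: p0@(0,4) p1@ESC p2@(0,2) p3@ESC p4@(0,0) -> at (1,3): 0 [-], cum=0
Step 5: p0@ESC p1@ESC p2@ESC p3@ESC p4@(0,1) -> at (1,3): 0 [-], cum=0
Step 6: p0@ESC p1@ESC p2@ESC p3@ESC p4@(0,2) -> at (1,3): 0 [-], cum=0
Step 7: p0@ESC p1@ESC p2@ESC p3@ESC p4@ESC -> at (1,3): 0 [-], cum=0
Total visits = 0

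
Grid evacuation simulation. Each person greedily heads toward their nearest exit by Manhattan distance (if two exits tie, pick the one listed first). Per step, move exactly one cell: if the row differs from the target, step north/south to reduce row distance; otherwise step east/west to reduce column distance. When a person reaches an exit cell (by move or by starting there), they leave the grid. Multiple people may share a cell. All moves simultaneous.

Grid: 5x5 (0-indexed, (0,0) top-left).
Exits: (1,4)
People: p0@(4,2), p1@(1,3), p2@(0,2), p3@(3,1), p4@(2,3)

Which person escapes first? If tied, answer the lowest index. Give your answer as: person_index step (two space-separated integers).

Step 1: p0:(4,2)->(3,2) | p1:(1,3)->(1,4)->EXIT | p2:(0,2)->(1,2) | p3:(3,1)->(2,1) | p4:(2,3)->(1,3)
Step 2: p0:(3,2)->(2,2) | p1:escaped | p2:(1,2)->(1,3) | p3:(2,1)->(1,1) | p4:(1,3)->(1,4)->EXIT
Step 3: p0:(2,2)->(1,2) | p1:escaped | p2:(1,3)->(1,4)->EXIT | p3:(1,1)->(1,2) | p4:escaped
Step 4: p0:(1,2)->(1,3) | p1:escaped | p2:escaped | p3:(1,2)->(1,3) | p4:escaped
Step 5: p0:(1,3)->(1,4)->EXIT | p1:escaped | p2:escaped | p3:(1,3)->(1,4)->EXIT | p4:escaped
Exit steps: [5, 1, 3, 5, 2]
First to escape: p1 at step 1

Answer: 1 1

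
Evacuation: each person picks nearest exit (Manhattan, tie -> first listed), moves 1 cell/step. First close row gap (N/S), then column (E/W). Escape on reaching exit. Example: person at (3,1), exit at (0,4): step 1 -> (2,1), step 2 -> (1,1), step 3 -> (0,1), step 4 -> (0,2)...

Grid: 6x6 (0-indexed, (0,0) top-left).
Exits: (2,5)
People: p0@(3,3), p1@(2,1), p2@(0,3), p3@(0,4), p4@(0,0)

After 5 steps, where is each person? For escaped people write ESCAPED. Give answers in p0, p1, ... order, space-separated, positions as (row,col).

Step 1: p0:(3,3)->(2,3) | p1:(2,1)->(2,2) | p2:(0,3)->(1,3) | p3:(0,4)->(1,4) | p4:(0,0)->(1,0)
Step 2: p0:(2,3)->(2,4) | p1:(2,2)->(2,3) | p2:(1,3)->(2,3) | p3:(1,4)->(2,4) | p4:(1,0)->(2,0)
Step 3: p0:(2,4)->(2,5)->EXIT | p1:(2,3)->(2,4) | p2:(2,3)->(2,4) | p3:(2,4)->(2,5)->EXIT | p4:(2,0)->(2,1)
Step 4: p0:escaped | p1:(2,4)->(2,5)->EXIT | p2:(2,4)->(2,5)->EXIT | p3:escaped | p4:(2,1)->(2,2)
Step 5: p0:escaped | p1:escaped | p2:escaped | p3:escaped | p4:(2,2)->(2,3)

ESCAPED ESCAPED ESCAPED ESCAPED (2,3)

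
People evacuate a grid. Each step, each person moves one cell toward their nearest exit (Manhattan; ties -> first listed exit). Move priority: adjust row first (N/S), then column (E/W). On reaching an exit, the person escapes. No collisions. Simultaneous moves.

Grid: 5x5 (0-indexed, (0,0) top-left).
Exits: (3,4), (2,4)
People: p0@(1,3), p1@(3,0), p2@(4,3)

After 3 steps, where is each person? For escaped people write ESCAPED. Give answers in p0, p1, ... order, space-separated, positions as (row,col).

Step 1: p0:(1,3)->(2,3) | p1:(3,0)->(3,1) | p2:(4,3)->(3,3)
Step 2: p0:(2,3)->(2,4)->EXIT | p1:(3,1)->(3,2) | p2:(3,3)->(3,4)->EXIT
Step 3: p0:escaped | p1:(3,2)->(3,3) | p2:escaped

ESCAPED (3,3) ESCAPED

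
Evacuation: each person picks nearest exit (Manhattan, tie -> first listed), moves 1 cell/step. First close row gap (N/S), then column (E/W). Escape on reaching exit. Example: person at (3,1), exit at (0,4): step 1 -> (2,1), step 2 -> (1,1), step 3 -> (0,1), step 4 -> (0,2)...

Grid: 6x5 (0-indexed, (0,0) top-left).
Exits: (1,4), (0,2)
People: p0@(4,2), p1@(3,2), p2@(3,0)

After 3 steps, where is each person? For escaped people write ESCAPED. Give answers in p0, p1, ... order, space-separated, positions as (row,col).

Step 1: p0:(4,2)->(3,2) | p1:(3,2)->(2,2) | p2:(3,0)->(2,0)
Step 2: p0:(3,2)->(2,2) | p1:(2,2)->(1,2) | p2:(2,0)->(1,0)
Step 3: p0:(2,2)->(1,2) | p1:(1,2)->(0,2)->EXIT | p2:(1,0)->(0,0)

(1,2) ESCAPED (0,0)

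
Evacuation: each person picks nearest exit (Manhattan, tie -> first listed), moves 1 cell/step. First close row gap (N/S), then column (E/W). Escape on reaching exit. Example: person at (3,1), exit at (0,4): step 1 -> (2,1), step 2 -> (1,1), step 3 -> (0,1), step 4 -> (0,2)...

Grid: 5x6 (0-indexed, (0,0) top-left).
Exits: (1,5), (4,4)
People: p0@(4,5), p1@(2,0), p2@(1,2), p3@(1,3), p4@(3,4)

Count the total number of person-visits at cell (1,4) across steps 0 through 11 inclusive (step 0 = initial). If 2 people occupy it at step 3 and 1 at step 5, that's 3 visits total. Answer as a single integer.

Step 0: p0@(4,5) p1@(2,0) p2@(1,2) p3@(1,3) p4@(3,4) -> at (1,4): 0 [-], cum=0
Step 1: p0@ESC p1@(1,0) p2@(1,3) p3@(1,4) p4@ESC -> at (1,4): 1 [p3], cum=1
Step 2: p0@ESC p1@(1,1) p2@(1,4) p3@ESC p4@ESC -> at (1,4): 1 [p2], cum=2
Step 3: p0@ESC p1@(1,2) p2@ESC p3@ESC p4@ESC -> at (1,4): 0 [-], cum=2
Step 4: p0@ESC p1@(1,3) p2@ESC p3@ESC p4@ESC -> at (1,4): 0 [-], cum=2
Step 5: p0@ESC p1@(1,4) p2@ESC p3@ESC p4@ESC -> at (1,4): 1 [p1], cum=3
Step 6: p0@ESC p1@ESC p2@ESC p3@ESC p4@ESC -> at (1,4): 0 [-], cum=3
Total visits = 3

Answer: 3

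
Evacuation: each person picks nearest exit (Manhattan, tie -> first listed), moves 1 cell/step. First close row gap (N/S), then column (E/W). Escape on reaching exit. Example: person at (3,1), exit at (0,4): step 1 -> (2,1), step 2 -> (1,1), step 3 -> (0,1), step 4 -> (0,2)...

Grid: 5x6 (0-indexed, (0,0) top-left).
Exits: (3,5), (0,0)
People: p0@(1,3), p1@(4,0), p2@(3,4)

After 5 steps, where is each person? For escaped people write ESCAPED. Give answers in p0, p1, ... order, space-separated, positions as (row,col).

Step 1: p0:(1,3)->(2,3) | p1:(4,0)->(3,0) | p2:(3,4)->(3,5)->EXIT
Step 2: p0:(2,3)->(3,3) | p1:(3,0)->(2,0) | p2:escaped
Step 3: p0:(3,3)->(3,4) | p1:(2,0)->(1,0) | p2:escaped
Step 4: p0:(3,4)->(3,5)->EXIT | p1:(1,0)->(0,0)->EXIT | p2:escaped

ESCAPED ESCAPED ESCAPED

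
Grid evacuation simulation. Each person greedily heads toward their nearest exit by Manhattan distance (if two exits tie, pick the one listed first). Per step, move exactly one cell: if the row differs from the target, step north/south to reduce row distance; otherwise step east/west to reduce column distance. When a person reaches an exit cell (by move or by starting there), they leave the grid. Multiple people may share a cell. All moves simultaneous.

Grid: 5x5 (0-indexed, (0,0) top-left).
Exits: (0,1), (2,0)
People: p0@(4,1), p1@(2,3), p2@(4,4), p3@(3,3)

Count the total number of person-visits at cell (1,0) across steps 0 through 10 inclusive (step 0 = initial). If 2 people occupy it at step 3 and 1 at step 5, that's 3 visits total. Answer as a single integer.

Step 0: p0@(4,1) p1@(2,3) p2@(4,4) p3@(3,3) -> at (1,0): 0 [-], cum=0
Step 1: p0@(3,1) p1@(2,2) p2@(3,4) p3@(2,3) -> at (1,0): 0 [-], cum=0
Step 2: p0@(2,1) p1@(2,1) p2@(2,4) p3@(2,2) -> at (1,0): 0 [-], cum=0
Step 3: p0@ESC p1@ESC p2@(2,3) p3@(2,1) -> at (1,0): 0 [-], cum=0
Step 4: p0@ESC p1@ESC p2@(2,2) p3@ESC -> at (1,0): 0 [-], cum=0
Step 5: p0@ESC p1@ESC p2@(2,1) p3@ESC -> at (1,0): 0 [-], cum=0
Step 6: p0@ESC p1@ESC p2@ESC p3@ESC -> at (1,0): 0 [-], cum=0
Total visits = 0

Answer: 0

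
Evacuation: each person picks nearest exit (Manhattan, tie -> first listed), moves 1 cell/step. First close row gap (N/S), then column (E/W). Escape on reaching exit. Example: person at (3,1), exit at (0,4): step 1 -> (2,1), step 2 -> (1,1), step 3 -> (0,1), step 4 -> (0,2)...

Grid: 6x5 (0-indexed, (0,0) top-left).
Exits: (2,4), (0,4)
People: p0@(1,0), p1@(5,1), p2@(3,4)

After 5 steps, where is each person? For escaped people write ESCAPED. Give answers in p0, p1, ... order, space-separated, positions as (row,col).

Step 1: p0:(1,0)->(2,0) | p1:(5,1)->(4,1) | p2:(3,4)->(2,4)->EXIT
Step 2: p0:(2,0)->(2,1) | p1:(4,1)->(3,1) | p2:escaped
Step 3: p0:(2,1)->(2,2) | p1:(3,1)->(2,1) | p2:escaped
Step 4: p0:(2,2)->(2,3) | p1:(2,1)->(2,2) | p2:escaped
Step 5: p0:(2,3)->(2,4)->EXIT | p1:(2,2)->(2,3) | p2:escaped

ESCAPED (2,3) ESCAPED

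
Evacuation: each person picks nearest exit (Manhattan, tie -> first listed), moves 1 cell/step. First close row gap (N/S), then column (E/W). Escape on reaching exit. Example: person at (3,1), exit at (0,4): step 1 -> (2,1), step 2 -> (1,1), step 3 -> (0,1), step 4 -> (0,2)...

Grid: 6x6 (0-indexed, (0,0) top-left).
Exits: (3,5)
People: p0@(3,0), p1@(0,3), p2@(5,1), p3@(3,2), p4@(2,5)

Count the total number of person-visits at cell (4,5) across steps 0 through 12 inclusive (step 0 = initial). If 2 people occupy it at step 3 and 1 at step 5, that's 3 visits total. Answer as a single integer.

Answer: 0

Derivation:
Step 0: p0@(3,0) p1@(0,3) p2@(5,1) p3@(3,2) p4@(2,5) -> at (4,5): 0 [-], cum=0
Step 1: p0@(3,1) p1@(1,3) p2@(4,1) p3@(3,3) p4@ESC -> at (4,5): 0 [-], cum=0
Step 2: p0@(3,2) p1@(2,3) p2@(3,1) p3@(3,4) p4@ESC -> at (4,5): 0 [-], cum=0
Step 3: p0@(3,3) p1@(3,3) p2@(3,2) p3@ESC p4@ESC -> at (4,5): 0 [-], cum=0
Step 4: p0@(3,4) p1@(3,4) p2@(3,3) p3@ESC p4@ESC -> at (4,5): 0 [-], cum=0
Step 5: p0@ESC p1@ESC p2@(3,4) p3@ESC p4@ESC -> at (4,5): 0 [-], cum=0
Step 6: p0@ESC p1@ESC p2@ESC p3@ESC p4@ESC -> at (4,5): 0 [-], cum=0
Total visits = 0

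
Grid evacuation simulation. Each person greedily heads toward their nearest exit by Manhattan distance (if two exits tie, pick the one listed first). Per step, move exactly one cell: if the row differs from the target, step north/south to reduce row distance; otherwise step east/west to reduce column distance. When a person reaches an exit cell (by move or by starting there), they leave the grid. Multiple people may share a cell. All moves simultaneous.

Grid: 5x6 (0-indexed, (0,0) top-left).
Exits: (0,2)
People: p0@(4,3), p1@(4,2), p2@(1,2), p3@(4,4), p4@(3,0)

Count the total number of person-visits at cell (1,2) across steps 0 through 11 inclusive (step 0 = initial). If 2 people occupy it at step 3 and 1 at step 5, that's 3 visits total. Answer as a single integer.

Answer: 2

Derivation:
Step 0: p0@(4,3) p1@(4,2) p2@(1,2) p3@(4,4) p4@(3,0) -> at (1,2): 1 [p2], cum=1
Step 1: p0@(3,3) p1@(3,2) p2@ESC p3@(3,4) p4@(2,0) -> at (1,2): 0 [-], cum=1
Step 2: p0@(2,3) p1@(2,2) p2@ESC p3@(2,4) p4@(1,0) -> at (1,2): 0 [-], cum=1
Step 3: p0@(1,3) p1@(1,2) p2@ESC p3@(1,4) p4@(0,0) -> at (1,2): 1 [p1], cum=2
Step 4: p0@(0,3) p1@ESC p2@ESC p3@(0,4) p4@(0,1) -> at (1,2): 0 [-], cum=2
Step 5: p0@ESC p1@ESC p2@ESC p3@(0,3) p4@ESC -> at (1,2): 0 [-], cum=2
Step 6: p0@ESC p1@ESC p2@ESC p3@ESC p4@ESC -> at (1,2): 0 [-], cum=2
Total visits = 2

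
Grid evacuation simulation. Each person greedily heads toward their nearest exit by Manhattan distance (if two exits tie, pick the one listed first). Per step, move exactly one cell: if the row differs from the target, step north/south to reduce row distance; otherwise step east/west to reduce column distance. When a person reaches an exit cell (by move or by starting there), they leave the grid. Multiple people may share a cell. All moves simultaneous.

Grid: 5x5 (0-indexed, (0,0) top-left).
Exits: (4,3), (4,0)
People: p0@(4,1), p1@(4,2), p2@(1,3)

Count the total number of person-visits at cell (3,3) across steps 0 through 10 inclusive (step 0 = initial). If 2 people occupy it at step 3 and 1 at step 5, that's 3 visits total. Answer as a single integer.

Answer: 1

Derivation:
Step 0: p0@(4,1) p1@(4,2) p2@(1,3) -> at (3,3): 0 [-], cum=0
Step 1: p0@ESC p1@ESC p2@(2,3) -> at (3,3): 0 [-], cum=0
Step 2: p0@ESC p1@ESC p2@(3,3) -> at (3,3): 1 [p2], cum=1
Step 3: p0@ESC p1@ESC p2@ESC -> at (3,3): 0 [-], cum=1
Total visits = 1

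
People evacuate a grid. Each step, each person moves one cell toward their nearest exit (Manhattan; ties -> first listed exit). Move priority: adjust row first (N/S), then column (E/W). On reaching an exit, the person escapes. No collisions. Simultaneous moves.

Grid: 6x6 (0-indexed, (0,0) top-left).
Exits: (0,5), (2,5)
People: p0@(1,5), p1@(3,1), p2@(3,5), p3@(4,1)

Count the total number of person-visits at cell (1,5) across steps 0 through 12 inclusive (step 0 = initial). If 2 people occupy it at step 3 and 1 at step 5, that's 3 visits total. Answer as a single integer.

Answer: 1

Derivation:
Step 0: p0@(1,5) p1@(3,1) p2@(3,5) p3@(4,1) -> at (1,5): 1 [p0], cum=1
Step 1: p0@ESC p1@(2,1) p2@ESC p3@(3,1) -> at (1,5): 0 [-], cum=1
Step 2: p0@ESC p1@(2,2) p2@ESC p3@(2,1) -> at (1,5): 0 [-], cum=1
Step 3: p0@ESC p1@(2,3) p2@ESC p3@(2,2) -> at (1,5): 0 [-], cum=1
Step 4: p0@ESC p1@(2,4) p2@ESC p3@(2,3) -> at (1,5): 0 [-], cum=1
Step 5: p0@ESC p1@ESC p2@ESC p3@(2,4) -> at (1,5): 0 [-], cum=1
Step 6: p0@ESC p1@ESC p2@ESC p3@ESC -> at (1,5): 0 [-], cum=1
Total visits = 1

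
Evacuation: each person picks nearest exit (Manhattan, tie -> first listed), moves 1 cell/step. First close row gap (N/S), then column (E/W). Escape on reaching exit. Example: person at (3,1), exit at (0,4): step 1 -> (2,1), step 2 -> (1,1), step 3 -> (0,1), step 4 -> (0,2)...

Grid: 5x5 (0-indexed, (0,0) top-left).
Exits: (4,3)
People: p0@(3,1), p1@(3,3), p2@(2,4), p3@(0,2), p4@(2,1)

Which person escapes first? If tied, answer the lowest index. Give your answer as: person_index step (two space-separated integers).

Step 1: p0:(3,1)->(4,1) | p1:(3,3)->(4,3)->EXIT | p2:(2,4)->(3,4) | p3:(0,2)->(1,2) | p4:(2,1)->(3,1)
Step 2: p0:(4,1)->(4,2) | p1:escaped | p2:(3,4)->(4,4) | p3:(1,2)->(2,2) | p4:(3,1)->(4,1)
Step 3: p0:(4,2)->(4,3)->EXIT | p1:escaped | p2:(4,4)->(4,3)->EXIT | p3:(2,2)->(3,2) | p4:(4,1)->(4,2)
Step 4: p0:escaped | p1:escaped | p2:escaped | p3:(3,2)->(4,2) | p4:(4,2)->(4,3)->EXIT
Step 5: p0:escaped | p1:escaped | p2:escaped | p3:(4,2)->(4,3)->EXIT | p4:escaped
Exit steps: [3, 1, 3, 5, 4]
First to escape: p1 at step 1

Answer: 1 1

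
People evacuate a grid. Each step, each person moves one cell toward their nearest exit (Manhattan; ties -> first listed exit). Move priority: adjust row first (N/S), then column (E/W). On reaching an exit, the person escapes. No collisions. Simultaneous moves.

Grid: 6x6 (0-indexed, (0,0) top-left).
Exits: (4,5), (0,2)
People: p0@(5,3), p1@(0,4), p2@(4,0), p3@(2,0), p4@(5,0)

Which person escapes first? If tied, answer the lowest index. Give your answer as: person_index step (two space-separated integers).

Step 1: p0:(5,3)->(4,3) | p1:(0,4)->(0,3) | p2:(4,0)->(4,1) | p3:(2,0)->(1,0) | p4:(5,0)->(4,0)
Step 2: p0:(4,3)->(4,4) | p1:(0,3)->(0,2)->EXIT | p2:(4,1)->(4,2) | p3:(1,0)->(0,0) | p4:(4,0)->(4,1)
Step 3: p0:(4,4)->(4,5)->EXIT | p1:escaped | p2:(4,2)->(4,3) | p3:(0,0)->(0,1) | p4:(4,1)->(4,2)
Step 4: p0:escaped | p1:escaped | p2:(4,3)->(4,4) | p3:(0,1)->(0,2)->EXIT | p4:(4,2)->(4,3)
Step 5: p0:escaped | p1:escaped | p2:(4,4)->(4,5)->EXIT | p3:escaped | p4:(4,3)->(4,4)
Step 6: p0:escaped | p1:escaped | p2:escaped | p3:escaped | p4:(4,4)->(4,5)->EXIT
Exit steps: [3, 2, 5, 4, 6]
First to escape: p1 at step 2

Answer: 1 2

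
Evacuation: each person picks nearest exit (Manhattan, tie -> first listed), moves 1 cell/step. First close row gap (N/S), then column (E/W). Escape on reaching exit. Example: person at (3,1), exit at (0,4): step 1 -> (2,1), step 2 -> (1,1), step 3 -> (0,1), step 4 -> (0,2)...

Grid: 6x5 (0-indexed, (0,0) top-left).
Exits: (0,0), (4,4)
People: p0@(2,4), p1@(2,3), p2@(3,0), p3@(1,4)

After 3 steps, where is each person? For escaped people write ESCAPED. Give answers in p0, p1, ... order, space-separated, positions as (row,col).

Step 1: p0:(2,4)->(3,4) | p1:(2,3)->(3,3) | p2:(3,0)->(2,0) | p3:(1,4)->(2,4)
Step 2: p0:(3,4)->(4,4)->EXIT | p1:(3,3)->(4,3) | p2:(2,0)->(1,0) | p3:(2,4)->(3,4)
Step 3: p0:escaped | p1:(4,3)->(4,4)->EXIT | p2:(1,0)->(0,0)->EXIT | p3:(3,4)->(4,4)->EXIT

ESCAPED ESCAPED ESCAPED ESCAPED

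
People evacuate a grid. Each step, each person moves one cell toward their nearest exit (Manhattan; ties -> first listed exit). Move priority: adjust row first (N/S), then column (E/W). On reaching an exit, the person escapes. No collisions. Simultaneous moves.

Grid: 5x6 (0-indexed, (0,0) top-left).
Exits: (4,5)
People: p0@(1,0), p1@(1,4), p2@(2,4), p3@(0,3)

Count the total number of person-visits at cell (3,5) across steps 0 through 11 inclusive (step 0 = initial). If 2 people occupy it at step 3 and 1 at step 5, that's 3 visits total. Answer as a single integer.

Step 0: p0@(1,0) p1@(1,4) p2@(2,4) p3@(0,3) -> at (3,5): 0 [-], cum=0
Step 1: p0@(2,0) p1@(2,4) p2@(3,4) p3@(1,3) -> at (3,5): 0 [-], cum=0
Step 2: p0@(3,0) p1@(3,4) p2@(4,4) p3@(2,3) -> at (3,5): 0 [-], cum=0
Step 3: p0@(4,0) p1@(4,4) p2@ESC p3@(3,3) -> at (3,5): 0 [-], cum=0
Step 4: p0@(4,1) p1@ESC p2@ESC p3@(4,3) -> at (3,5): 0 [-], cum=0
Step 5: p0@(4,2) p1@ESC p2@ESC p3@(4,4) -> at (3,5): 0 [-], cum=0
Step 6: p0@(4,3) p1@ESC p2@ESC p3@ESC -> at (3,5): 0 [-], cum=0
Step 7: p0@(4,4) p1@ESC p2@ESC p3@ESC -> at (3,5): 0 [-], cum=0
Step 8: p0@ESC p1@ESC p2@ESC p3@ESC -> at (3,5): 0 [-], cum=0
Total visits = 0

Answer: 0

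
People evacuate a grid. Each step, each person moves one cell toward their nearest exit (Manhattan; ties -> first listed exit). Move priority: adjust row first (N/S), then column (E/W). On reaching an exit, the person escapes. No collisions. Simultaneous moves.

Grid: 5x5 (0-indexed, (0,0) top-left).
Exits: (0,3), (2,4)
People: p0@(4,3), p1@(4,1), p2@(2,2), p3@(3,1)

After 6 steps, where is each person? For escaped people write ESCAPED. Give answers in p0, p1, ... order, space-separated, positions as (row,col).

Step 1: p0:(4,3)->(3,3) | p1:(4,1)->(3,1) | p2:(2,2)->(2,3) | p3:(3,1)->(2,1)
Step 2: p0:(3,3)->(2,3) | p1:(3,1)->(2,1) | p2:(2,3)->(2,4)->EXIT | p3:(2,1)->(2,2)
Step 3: p0:(2,3)->(2,4)->EXIT | p1:(2,1)->(2,2) | p2:escaped | p3:(2,2)->(2,3)
Step 4: p0:escaped | p1:(2,2)->(2,3) | p2:escaped | p3:(2,3)->(2,4)->EXIT
Step 5: p0:escaped | p1:(2,3)->(2,4)->EXIT | p2:escaped | p3:escaped

ESCAPED ESCAPED ESCAPED ESCAPED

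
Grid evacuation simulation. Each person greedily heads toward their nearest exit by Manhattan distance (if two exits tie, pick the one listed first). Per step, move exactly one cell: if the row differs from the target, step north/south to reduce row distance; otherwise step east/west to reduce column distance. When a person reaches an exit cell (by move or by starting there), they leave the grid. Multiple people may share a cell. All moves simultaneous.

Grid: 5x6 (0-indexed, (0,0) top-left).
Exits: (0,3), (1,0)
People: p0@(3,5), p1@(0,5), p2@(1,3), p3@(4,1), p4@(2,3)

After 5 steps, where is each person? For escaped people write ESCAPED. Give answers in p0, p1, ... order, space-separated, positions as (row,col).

Step 1: p0:(3,5)->(2,5) | p1:(0,5)->(0,4) | p2:(1,3)->(0,3)->EXIT | p3:(4,1)->(3,1) | p4:(2,3)->(1,3)
Step 2: p0:(2,5)->(1,5) | p1:(0,4)->(0,3)->EXIT | p2:escaped | p3:(3,1)->(2,1) | p4:(1,3)->(0,3)->EXIT
Step 3: p0:(1,5)->(0,5) | p1:escaped | p2:escaped | p3:(2,1)->(1,1) | p4:escaped
Step 4: p0:(0,5)->(0,4) | p1:escaped | p2:escaped | p3:(1,1)->(1,0)->EXIT | p4:escaped
Step 5: p0:(0,4)->(0,3)->EXIT | p1:escaped | p2:escaped | p3:escaped | p4:escaped

ESCAPED ESCAPED ESCAPED ESCAPED ESCAPED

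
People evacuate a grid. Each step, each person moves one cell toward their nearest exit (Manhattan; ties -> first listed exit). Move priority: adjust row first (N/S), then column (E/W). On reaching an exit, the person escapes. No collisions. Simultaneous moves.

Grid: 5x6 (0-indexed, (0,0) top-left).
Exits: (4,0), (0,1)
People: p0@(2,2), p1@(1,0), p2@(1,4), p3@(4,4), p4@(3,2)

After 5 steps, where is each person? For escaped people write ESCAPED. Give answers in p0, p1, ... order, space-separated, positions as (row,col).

Step 1: p0:(2,2)->(1,2) | p1:(1,0)->(0,0) | p2:(1,4)->(0,4) | p3:(4,4)->(4,3) | p4:(3,2)->(4,2)
Step 2: p0:(1,2)->(0,2) | p1:(0,0)->(0,1)->EXIT | p2:(0,4)->(0,3) | p3:(4,3)->(4,2) | p4:(4,2)->(4,1)
Step 3: p0:(0,2)->(0,1)->EXIT | p1:escaped | p2:(0,3)->(0,2) | p3:(4,2)->(4,1) | p4:(4,1)->(4,0)->EXIT
Step 4: p0:escaped | p1:escaped | p2:(0,2)->(0,1)->EXIT | p3:(4,1)->(4,0)->EXIT | p4:escaped

ESCAPED ESCAPED ESCAPED ESCAPED ESCAPED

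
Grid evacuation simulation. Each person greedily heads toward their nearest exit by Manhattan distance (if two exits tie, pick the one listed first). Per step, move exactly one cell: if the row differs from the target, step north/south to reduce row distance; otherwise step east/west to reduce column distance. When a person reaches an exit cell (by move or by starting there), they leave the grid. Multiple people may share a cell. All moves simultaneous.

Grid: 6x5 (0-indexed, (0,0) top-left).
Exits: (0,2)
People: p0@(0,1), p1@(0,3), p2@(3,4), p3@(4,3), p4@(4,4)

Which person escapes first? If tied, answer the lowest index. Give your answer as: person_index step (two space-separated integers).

Step 1: p0:(0,1)->(0,2)->EXIT | p1:(0,3)->(0,2)->EXIT | p2:(3,4)->(2,4) | p3:(4,3)->(3,3) | p4:(4,4)->(3,4)
Step 2: p0:escaped | p1:escaped | p2:(2,4)->(1,4) | p3:(3,3)->(2,3) | p4:(3,4)->(2,4)
Step 3: p0:escaped | p1:escaped | p2:(1,4)->(0,4) | p3:(2,3)->(1,3) | p4:(2,4)->(1,4)
Step 4: p0:escaped | p1:escaped | p2:(0,4)->(0,3) | p3:(1,3)->(0,3) | p4:(1,4)->(0,4)
Step 5: p0:escaped | p1:escaped | p2:(0,3)->(0,2)->EXIT | p3:(0,3)->(0,2)->EXIT | p4:(0,4)->(0,3)
Step 6: p0:escaped | p1:escaped | p2:escaped | p3:escaped | p4:(0,3)->(0,2)->EXIT
Exit steps: [1, 1, 5, 5, 6]
First to escape: p0 at step 1

Answer: 0 1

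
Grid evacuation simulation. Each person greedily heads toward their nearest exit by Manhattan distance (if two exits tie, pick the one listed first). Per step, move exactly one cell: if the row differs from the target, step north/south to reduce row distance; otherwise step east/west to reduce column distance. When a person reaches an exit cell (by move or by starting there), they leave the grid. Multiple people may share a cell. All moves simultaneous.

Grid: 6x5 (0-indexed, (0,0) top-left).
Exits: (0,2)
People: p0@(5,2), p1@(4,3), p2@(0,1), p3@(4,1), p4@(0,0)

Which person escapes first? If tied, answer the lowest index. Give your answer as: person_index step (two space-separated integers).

Step 1: p0:(5,2)->(4,2) | p1:(4,3)->(3,3) | p2:(0,1)->(0,2)->EXIT | p3:(4,1)->(3,1) | p4:(0,0)->(0,1)
Step 2: p0:(4,2)->(3,2) | p1:(3,3)->(2,3) | p2:escaped | p3:(3,1)->(2,1) | p4:(0,1)->(0,2)->EXIT
Step 3: p0:(3,2)->(2,2) | p1:(2,3)->(1,3) | p2:escaped | p3:(2,1)->(1,1) | p4:escaped
Step 4: p0:(2,2)->(1,2) | p1:(1,3)->(0,3) | p2:escaped | p3:(1,1)->(0,1) | p4:escaped
Step 5: p0:(1,2)->(0,2)->EXIT | p1:(0,3)->(0,2)->EXIT | p2:escaped | p3:(0,1)->(0,2)->EXIT | p4:escaped
Exit steps: [5, 5, 1, 5, 2]
First to escape: p2 at step 1

Answer: 2 1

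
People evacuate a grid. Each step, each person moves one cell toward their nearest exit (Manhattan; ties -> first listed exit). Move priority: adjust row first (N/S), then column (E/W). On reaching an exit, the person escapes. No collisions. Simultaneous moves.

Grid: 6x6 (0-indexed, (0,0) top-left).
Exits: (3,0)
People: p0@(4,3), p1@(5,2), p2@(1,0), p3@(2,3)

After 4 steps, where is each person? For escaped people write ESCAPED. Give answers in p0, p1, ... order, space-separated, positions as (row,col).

Step 1: p0:(4,3)->(3,3) | p1:(5,2)->(4,2) | p2:(1,0)->(2,0) | p3:(2,3)->(3,3)
Step 2: p0:(3,3)->(3,2) | p1:(4,2)->(3,2) | p2:(2,0)->(3,0)->EXIT | p3:(3,3)->(3,2)
Step 3: p0:(3,2)->(3,1) | p1:(3,2)->(3,1) | p2:escaped | p3:(3,2)->(3,1)
Step 4: p0:(3,1)->(3,0)->EXIT | p1:(3,1)->(3,0)->EXIT | p2:escaped | p3:(3,1)->(3,0)->EXIT

ESCAPED ESCAPED ESCAPED ESCAPED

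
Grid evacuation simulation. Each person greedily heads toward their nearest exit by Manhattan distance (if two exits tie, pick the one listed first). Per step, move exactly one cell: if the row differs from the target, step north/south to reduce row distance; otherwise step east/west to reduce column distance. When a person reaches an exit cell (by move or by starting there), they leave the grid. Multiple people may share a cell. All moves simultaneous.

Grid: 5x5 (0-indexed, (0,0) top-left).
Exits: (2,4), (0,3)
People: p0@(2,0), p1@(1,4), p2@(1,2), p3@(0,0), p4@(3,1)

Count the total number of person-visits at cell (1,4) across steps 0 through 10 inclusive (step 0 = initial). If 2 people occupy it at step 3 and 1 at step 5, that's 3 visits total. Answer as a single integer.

Answer: 1

Derivation:
Step 0: p0@(2,0) p1@(1,4) p2@(1,2) p3@(0,0) p4@(3,1) -> at (1,4): 1 [p1], cum=1
Step 1: p0@(2,1) p1@ESC p2@(0,2) p3@(0,1) p4@(2,1) -> at (1,4): 0 [-], cum=1
Step 2: p0@(2,2) p1@ESC p2@ESC p3@(0,2) p4@(2,2) -> at (1,4): 0 [-], cum=1
Step 3: p0@(2,3) p1@ESC p2@ESC p3@ESC p4@(2,3) -> at (1,4): 0 [-], cum=1
Step 4: p0@ESC p1@ESC p2@ESC p3@ESC p4@ESC -> at (1,4): 0 [-], cum=1
Total visits = 1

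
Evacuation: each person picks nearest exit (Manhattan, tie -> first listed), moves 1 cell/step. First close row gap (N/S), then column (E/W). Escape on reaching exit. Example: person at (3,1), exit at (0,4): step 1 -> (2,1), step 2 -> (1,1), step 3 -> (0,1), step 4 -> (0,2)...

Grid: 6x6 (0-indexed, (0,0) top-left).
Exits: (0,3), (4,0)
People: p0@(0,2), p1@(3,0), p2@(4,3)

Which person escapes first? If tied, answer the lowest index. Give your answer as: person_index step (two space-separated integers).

Step 1: p0:(0,2)->(0,3)->EXIT | p1:(3,0)->(4,0)->EXIT | p2:(4,3)->(4,2)
Step 2: p0:escaped | p1:escaped | p2:(4,2)->(4,1)
Step 3: p0:escaped | p1:escaped | p2:(4,1)->(4,0)->EXIT
Exit steps: [1, 1, 3]
First to escape: p0 at step 1

Answer: 0 1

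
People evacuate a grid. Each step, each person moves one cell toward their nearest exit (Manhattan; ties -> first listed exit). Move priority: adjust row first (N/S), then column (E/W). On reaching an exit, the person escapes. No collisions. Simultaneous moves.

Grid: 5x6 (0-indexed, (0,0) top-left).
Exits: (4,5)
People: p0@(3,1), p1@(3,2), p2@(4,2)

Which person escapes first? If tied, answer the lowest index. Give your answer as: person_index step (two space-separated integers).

Step 1: p0:(3,1)->(4,1) | p1:(3,2)->(4,2) | p2:(4,2)->(4,3)
Step 2: p0:(4,1)->(4,2) | p1:(4,2)->(4,3) | p2:(4,3)->(4,4)
Step 3: p0:(4,2)->(4,3) | p1:(4,3)->(4,4) | p2:(4,4)->(4,5)->EXIT
Step 4: p0:(4,3)->(4,4) | p1:(4,4)->(4,5)->EXIT | p2:escaped
Step 5: p0:(4,4)->(4,5)->EXIT | p1:escaped | p2:escaped
Exit steps: [5, 4, 3]
First to escape: p2 at step 3

Answer: 2 3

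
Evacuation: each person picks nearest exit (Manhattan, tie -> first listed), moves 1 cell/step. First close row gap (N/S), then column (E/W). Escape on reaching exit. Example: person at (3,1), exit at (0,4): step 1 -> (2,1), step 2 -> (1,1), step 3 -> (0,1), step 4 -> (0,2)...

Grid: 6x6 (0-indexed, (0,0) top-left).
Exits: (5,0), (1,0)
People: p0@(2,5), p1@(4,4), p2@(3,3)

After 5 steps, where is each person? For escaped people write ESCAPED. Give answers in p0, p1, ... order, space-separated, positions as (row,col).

Step 1: p0:(2,5)->(1,5) | p1:(4,4)->(5,4) | p2:(3,3)->(4,3)
Step 2: p0:(1,5)->(1,4) | p1:(5,4)->(5,3) | p2:(4,3)->(5,3)
Step 3: p0:(1,4)->(1,3) | p1:(5,3)->(5,2) | p2:(5,3)->(5,2)
Step 4: p0:(1,3)->(1,2) | p1:(5,2)->(5,1) | p2:(5,2)->(5,1)
Step 5: p0:(1,2)->(1,1) | p1:(5,1)->(5,0)->EXIT | p2:(5,1)->(5,0)->EXIT

(1,1) ESCAPED ESCAPED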